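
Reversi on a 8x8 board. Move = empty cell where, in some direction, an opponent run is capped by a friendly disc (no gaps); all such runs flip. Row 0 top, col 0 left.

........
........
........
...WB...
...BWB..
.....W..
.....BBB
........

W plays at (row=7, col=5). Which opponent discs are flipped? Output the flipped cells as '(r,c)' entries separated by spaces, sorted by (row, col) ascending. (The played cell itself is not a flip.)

Dir NW: first cell '.' (not opp) -> no flip
Dir N: opp run (6,5) capped by W -> flip
Dir NE: opp run (6,6), next='.' -> no flip
Dir W: first cell '.' (not opp) -> no flip
Dir E: first cell '.' (not opp) -> no flip
Dir SW: edge -> no flip
Dir S: edge -> no flip
Dir SE: edge -> no flip

Answer: (6,5)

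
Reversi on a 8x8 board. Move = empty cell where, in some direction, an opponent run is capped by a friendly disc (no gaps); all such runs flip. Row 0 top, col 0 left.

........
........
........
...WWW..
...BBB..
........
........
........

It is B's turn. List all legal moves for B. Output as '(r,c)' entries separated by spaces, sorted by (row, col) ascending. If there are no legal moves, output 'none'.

(2,2): flips 1 -> legal
(2,3): flips 2 -> legal
(2,4): flips 1 -> legal
(2,5): flips 2 -> legal
(2,6): flips 1 -> legal
(3,2): no bracket -> illegal
(3,6): no bracket -> illegal
(4,2): no bracket -> illegal
(4,6): no bracket -> illegal

Answer: (2,2) (2,3) (2,4) (2,5) (2,6)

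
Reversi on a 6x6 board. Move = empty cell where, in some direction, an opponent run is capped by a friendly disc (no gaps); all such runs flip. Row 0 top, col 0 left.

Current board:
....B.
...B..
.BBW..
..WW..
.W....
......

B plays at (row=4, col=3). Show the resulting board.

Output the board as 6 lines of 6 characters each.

Place B at (4,3); scan 8 dirs for brackets.
Dir NW: opp run (3,2) capped by B -> flip
Dir N: opp run (3,3) (2,3) capped by B -> flip
Dir NE: first cell '.' (not opp) -> no flip
Dir W: first cell '.' (not opp) -> no flip
Dir E: first cell '.' (not opp) -> no flip
Dir SW: first cell '.' (not opp) -> no flip
Dir S: first cell '.' (not opp) -> no flip
Dir SE: first cell '.' (not opp) -> no flip
All flips: (2,3) (3,2) (3,3)

Answer: ....B.
...B..
.BBB..
..BB..
.W.B..
......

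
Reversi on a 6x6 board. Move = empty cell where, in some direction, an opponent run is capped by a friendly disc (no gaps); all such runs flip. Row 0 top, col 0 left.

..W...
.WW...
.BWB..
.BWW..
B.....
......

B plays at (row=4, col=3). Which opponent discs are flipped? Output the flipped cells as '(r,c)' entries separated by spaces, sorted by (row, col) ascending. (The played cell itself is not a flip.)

Answer: (3,2) (3,3)

Derivation:
Dir NW: opp run (3,2) capped by B -> flip
Dir N: opp run (3,3) capped by B -> flip
Dir NE: first cell '.' (not opp) -> no flip
Dir W: first cell '.' (not opp) -> no flip
Dir E: first cell '.' (not opp) -> no flip
Dir SW: first cell '.' (not opp) -> no flip
Dir S: first cell '.' (not opp) -> no flip
Dir SE: first cell '.' (not opp) -> no flip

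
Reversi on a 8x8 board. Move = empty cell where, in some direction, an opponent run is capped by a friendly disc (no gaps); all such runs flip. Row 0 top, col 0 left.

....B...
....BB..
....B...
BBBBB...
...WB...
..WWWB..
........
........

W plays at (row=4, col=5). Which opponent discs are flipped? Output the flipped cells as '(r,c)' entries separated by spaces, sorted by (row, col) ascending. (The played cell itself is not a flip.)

Answer: (4,4)

Derivation:
Dir NW: opp run (3,4), next='.' -> no flip
Dir N: first cell '.' (not opp) -> no flip
Dir NE: first cell '.' (not opp) -> no flip
Dir W: opp run (4,4) capped by W -> flip
Dir E: first cell '.' (not opp) -> no flip
Dir SW: first cell 'W' (not opp) -> no flip
Dir S: opp run (5,5), next='.' -> no flip
Dir SE: first cell '.' (not opp) -> no flip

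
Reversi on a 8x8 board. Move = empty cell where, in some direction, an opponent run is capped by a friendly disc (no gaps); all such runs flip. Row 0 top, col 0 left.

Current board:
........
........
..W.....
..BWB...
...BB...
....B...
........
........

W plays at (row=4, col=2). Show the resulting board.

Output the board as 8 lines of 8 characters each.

Place W at (4,2); scan 8 dirs for brackets.
Dir NW: first cell '.' (not opp) -> no flip
Dir N: opp run (3,2) capped by W -> flip
Dir NE: first cell 'W' (not opp) -> no flip
Dir W: first cell '.' (not opp) -> no flip
Dir E: opp run (4,3) (4,4), next='.' -> no flip
Dir SW: first cell '.' (not opp) -> no flip
Dir S: first cell '.' (not opp) -> no flip
Dir SE: first cell '.' (not opp) -> no flip
All flips: (3,2)

Answer: ........
........
..W.....
..WWB...
..WBB...
....B...
........
........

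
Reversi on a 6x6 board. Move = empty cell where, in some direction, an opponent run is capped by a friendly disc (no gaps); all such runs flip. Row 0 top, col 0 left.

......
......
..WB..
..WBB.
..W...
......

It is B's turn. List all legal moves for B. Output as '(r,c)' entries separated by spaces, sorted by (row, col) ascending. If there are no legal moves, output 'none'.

(1,1): flips 1 -> legal
(1,2): no bracket -> illegal
(1,3): no bracket -> illegal
(2,1): flips 1 -> legal
(3,1): flips 1 -> legal
(4,1): flips 1 -> legal
(4,3): no bracket -> illegal
(5,1): flips 1 -> legal
(5,2): no bracket -> illegal
(5,3): no bracket -> illegal

Answer: (1,1) (2,1) (3,1) (4,1) (5,1)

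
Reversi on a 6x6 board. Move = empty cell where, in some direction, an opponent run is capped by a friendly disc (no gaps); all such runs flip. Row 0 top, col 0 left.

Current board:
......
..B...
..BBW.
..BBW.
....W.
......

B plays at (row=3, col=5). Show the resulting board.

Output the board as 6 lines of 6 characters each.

Answer: ......
..B...
..BBW.
..BBBB
....W.
......

Derivation:
Place B at (3,5); scan 8 dirs for brackets.
Dir NW: opp run (2,4), next='.' -> no flip
Dir N: first cell '.' (not opp) -> no flip
Dir NE: edge -> no flip
Dir W: opp run (3,4) capped by B -> flip
Dir E: edge -> no flip
Dir SW: opp run (4,4), next='.' -> no flip
Dir S: first cell '.' (not opp) -> no flip
Dir SE: edge -> no flip
All flips: (3,4)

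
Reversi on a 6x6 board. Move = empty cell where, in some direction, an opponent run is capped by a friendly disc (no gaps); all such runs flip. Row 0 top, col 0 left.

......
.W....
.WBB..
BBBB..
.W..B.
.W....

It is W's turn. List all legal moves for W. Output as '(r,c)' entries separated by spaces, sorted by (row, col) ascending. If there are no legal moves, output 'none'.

Answer: (1,4) (2,4) (4,3) (5,5)

Derivation:
(1,2): no bracket -> illegal
(1,3): no bracket -> illegal
(1,4): flips 2 -> legal
(2,0): no bracket -> illegal
(2,4): flips 2 -> legal
(3,4): no bracket -> illegal
(3,5): no bracket -> illegal
(4,0): no bracket -> illegal
(4,2): no bracket -> illegal
(4,3): flips 1 -> legal
(4,5): no bracket -> illegal
(5,3): no bracket -> illegal
(5,4): no bracket -> illegal
(5,5): flips 3 -> legal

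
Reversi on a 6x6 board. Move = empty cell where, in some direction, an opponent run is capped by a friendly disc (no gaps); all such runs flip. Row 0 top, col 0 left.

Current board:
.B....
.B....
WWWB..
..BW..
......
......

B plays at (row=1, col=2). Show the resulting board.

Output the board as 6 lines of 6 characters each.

Answer: .B....
.BB...
WWBB..
..BW..
......
......

Derivation:
Place B at (1,2); scan 8 dirs for brackets.
Dir NW: first cell 'B' (not opp) -> no flip
Dir N: first cell '.' (not opp) -> no flip
Dir NE: first cell '.' (not opp) -> no flip
Dir W: first cell 'B' (not opp) -> no flip
Dir E: first cell '.' (not opp) -> no flip
Dir SW: opp run (2,1), next='.' -> no flip
Dir S: opp run (2,2) capped by B -> flip
Dir SE: first cell 'B' (not opp) -> no flip
All flips: (2,2)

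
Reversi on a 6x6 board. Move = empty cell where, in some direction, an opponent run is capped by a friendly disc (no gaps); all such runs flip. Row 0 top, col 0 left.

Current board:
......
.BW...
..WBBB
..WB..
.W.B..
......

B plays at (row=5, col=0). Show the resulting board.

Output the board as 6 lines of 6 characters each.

Answer: ......
.BW...
..WBBB
..BB..
.B.B..
B.....

Derivation:
Place B at (5,0); scan 8 dirs for brackets.
Dir NW: edge -> no flip
Dir N: first cell '.' (not opp) -> no flip
Dir NE: opp run (4,1) (3,2) capped by B -> flip
Dir W: edge -> no flip
Dir E: first cell '.' (not opp) -> no flip
Dir SW: edge -> no flip
Dir S: edge -> no flip
Dir SE: edge -> no flip
All flips: (3,2) (4,1)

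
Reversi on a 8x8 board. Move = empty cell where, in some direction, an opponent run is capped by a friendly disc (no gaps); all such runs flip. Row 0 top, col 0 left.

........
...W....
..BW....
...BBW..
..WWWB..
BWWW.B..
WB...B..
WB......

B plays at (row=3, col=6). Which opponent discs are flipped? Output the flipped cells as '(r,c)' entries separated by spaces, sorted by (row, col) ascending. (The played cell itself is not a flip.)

Dir NW: first cell '.' (not opp) -> no flip
Dir N: first cell '.' (not opp) -> no flip
Dir NE: first cell '.' (not opp) -> no flip
Dir W: opp run (3,5) capped by B -> flip
Dir E: first cell '.' (not opp) -> no flip
Dir SW: first cell 'B' (not opp) -> no flip
Dir S: first cell '.' (not opp) -> no flip
Dir SE: first cell '.' (not opp) -> no flip

Answer: (3,5)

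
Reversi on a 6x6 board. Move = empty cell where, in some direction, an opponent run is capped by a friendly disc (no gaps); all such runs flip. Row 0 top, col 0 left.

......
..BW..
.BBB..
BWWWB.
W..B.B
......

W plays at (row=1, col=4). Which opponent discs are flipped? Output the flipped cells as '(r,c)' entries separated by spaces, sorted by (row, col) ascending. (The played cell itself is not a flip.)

Dir NW: first cell '.' (not opp) -> no flip
Dir N: first cell '.' (not opp) -> no flip
Dir NE: first cell '.' (not opp) -> no flip
Dir W: first cell 'W' (not opp) -> no flip
Dir E: first cell '.' (not opp) -> no flip
Dir SW: opp run (2,3) capped by W -> flip
Dir S: first cell '.' (not opp) -> no flip
Dir SE: first cell '.' (not opp) -> no flip

Answer: (2,3)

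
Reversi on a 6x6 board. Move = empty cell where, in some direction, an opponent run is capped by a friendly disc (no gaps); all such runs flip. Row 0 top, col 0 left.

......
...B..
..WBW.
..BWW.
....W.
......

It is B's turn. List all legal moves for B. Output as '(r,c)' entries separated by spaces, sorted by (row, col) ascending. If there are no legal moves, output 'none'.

(1,1): no bracket -> illegal
(1,2): flips 1 -> legal
(1,4): no bracket -> illegal
(1,5): no bracket -> illegal
(2,1): flips 1 -> legal
(2,5): flips 1 -> legal
(3,1): flips 1 -> legal
(3,5): flips 3 -> legal
(4,2): no bracket -> illegal
(4,3): flips 1 -> legal
(4,5): flips 1 -> legal
(5,3): no bracket -> illegal
(5,4): no bracket -> illegal
(5,5): no bracket -> illegal

Answer: (1,2) (2,1) (2,5) (3,1) (3,5) (4,3) (4,5)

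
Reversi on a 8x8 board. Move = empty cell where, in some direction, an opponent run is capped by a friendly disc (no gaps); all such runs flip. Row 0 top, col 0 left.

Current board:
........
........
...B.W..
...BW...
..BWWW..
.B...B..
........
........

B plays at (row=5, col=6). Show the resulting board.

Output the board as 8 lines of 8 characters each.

Answer: ........
........
...B.W..
...BB...
..BWWB..
.B...BB.
........
........

Derivation:
Place B at (5,6); scan 8 dirs for brackets.
Dir NW: opp run (4,5) (3,4) capped by B -> flip
Dir N: first cell '.' (not opp) -> no flip
Dir NE: first cell '.' (not opp) -> no flip
Dir W: first cell 'B' (not opp) -> no flip
Dir E: first cell '.' (not opp) -> no flip
Dir SW: first cell '.' (not opp) -> no flip
Dir S: first cell '.' (not opp) -> no flip
Dir SE: first cell '.' (not opp) -> no flip
All flips: (3,4) (4,5)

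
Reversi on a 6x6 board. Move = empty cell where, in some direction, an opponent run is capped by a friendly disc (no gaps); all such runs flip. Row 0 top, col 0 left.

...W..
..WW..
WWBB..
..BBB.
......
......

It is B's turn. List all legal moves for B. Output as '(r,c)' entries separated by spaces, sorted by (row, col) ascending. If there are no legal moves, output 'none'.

(0,1): flips 1 -> legal
(0,2): flips 1 -> legal
(0,4): flips 1 -> legal
(1,0): flips 1 -> legal
(1,1): no bracket -> illegal
(1,4): no bracket -> illegal
(2,4): no bracket -> illegal
(3,0): no bracket -> illegal
(3,1): no bracket -> illegal

Answer: (0,1) (0,2) (0,4) (1,0)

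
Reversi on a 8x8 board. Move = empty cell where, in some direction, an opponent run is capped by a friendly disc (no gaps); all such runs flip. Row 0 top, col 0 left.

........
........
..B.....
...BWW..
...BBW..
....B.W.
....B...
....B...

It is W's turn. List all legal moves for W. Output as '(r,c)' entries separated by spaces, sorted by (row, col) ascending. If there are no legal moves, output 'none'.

(1,1): no bracket -> illegal
(1,2): no bracket -> illegal
(1,3): no bracket -> illegal
(2,1): no bracket -> illegal
(2,3): no bracket -> illegal
(2,4): no bracket -> illegal
(3,1): no bracket -> illegal
(3,2): flips 1 -> legal
(4,2): flips 2 -> legal
(5,2): flips 1 -> legal
(5,3): flips 1 -> legal
(5,5): no bracket -> illegal
(6,3): flips 1 -> legal
(6,5): no bracket -> illegal
(7,3): no bracket -> illegal
(7,5): no bracket -> illegal

Answer: (3,2) (4,2) (5,2) (5,3) (6,3)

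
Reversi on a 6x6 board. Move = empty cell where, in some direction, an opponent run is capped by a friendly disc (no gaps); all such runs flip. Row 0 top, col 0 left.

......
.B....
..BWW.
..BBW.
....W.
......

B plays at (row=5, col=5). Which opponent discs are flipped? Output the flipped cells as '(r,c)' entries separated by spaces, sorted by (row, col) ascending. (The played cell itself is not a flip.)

Answer: (4,4)

Derivation:
Dir NW: opp run (4,4) capped by B -> flip
Dir N: first cell '.' (not opp) -> no flip
Dir NE: edge -> no flip
Dir W: first cell '.' (not opp) -> no flip
Dir E: edge -> no flip
Dir SW: edge -> no flip
Dir S: edge -> no flip
Dir SE: edge -> no flip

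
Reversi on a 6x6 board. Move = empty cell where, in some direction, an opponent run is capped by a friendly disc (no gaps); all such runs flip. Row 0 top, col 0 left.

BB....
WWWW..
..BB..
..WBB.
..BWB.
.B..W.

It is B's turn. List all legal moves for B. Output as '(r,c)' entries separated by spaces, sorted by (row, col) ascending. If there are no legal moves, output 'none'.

Answer: (0,2) (0,3) (0,4) (2,0) (2,1) (3,1) (4,1) (5,2) (5,3)

Derivation:
(0,2): flips 1 -> legal
(0,3): flips 1 -> legal
(0,4): flips 1 -> legal
(1,4): no bracket -> illegal
(2,0): flips 1 -> legal
(2,1): flips 1 -> legal
(2,4): no bracket -> illegal
(3,1): flips 1 -> legal
(4,1): flips 1 -> legal
(4,5): no bracket -> illegal
(5,2): flips 1 -> legal
(5,3): flips 1 -> legal
(5,5): no bracket -> illegal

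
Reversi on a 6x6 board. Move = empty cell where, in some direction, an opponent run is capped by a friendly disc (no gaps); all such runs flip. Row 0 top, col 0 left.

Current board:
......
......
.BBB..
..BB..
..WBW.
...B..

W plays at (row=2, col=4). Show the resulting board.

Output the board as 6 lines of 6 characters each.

Place W at (2,4); scan 8 dirs for brackets.
Dir NW: first cell '.' (not opp) -> no flip
Dir N: first cell '.' (not opp) -> no flip
Dir NE: first cell '.' (not opp) -> no flip
Dir W: opp run (2,3) (2,2) (2,1), next='.' -> no flip
Dir E: first cell '.' (not opp) -> no flip
Dir SW: opp run (3,3) capped by W -> flip
Dir S: first cell '.' (not opp) -> no flip
Dir SE: first cell '.' (not opp) -> no flip
All flips: (3,3)

Answer: ......
......
.BBBW.
..BW..
..WBW.
...B..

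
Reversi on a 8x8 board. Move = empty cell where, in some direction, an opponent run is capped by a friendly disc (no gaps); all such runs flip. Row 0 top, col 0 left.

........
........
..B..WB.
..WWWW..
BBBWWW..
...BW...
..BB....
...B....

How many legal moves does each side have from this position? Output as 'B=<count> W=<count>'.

-- B to move --
(1,4): no bracket -> illegal
(1,5): no bracket -> illegal
(1,6): no bracket -> illegal
(2,1): no bracket -> illegal
(2,3): flips 3 -> legal
(2,4): flips 2 -> legal
(3,1): no bracket -> illegal
(3,6): flips 2 -> legal
(4,6): flips 3 -> legal
(5,2): no bracket -> illegal
(5,5): flips 3 -> legal
(5,6): no bracket -> illegal
(6,4): no bracket -> illegal
(6,5): no bracket -> illegal
B mobility = 5
-- W to move --
(1,1): flips 1 -> legal
(1,2): flips 1 -> legal
(1,3): no bracket -> illegal
(1,5): no bracket -> illegal
(1,6): no bracket -> illegal
(1,7): flips 1 -> legal
(2,1): no bracket -> illegal
(2,3): no bracket -> illegal
(2,7): flips 1 -> legal
(3,0): no bracket -> illegal
(3,1): no bracket -> illegal
(3,6): no bracket -> illegal
(3,7): no bracket -> illegal
(5,0): flips 1 -> legal
(5,1): flips 1 -> legal
(5,2): flips 2 -> legal
(6,1): no bracket -> illegal
(6,4): no bracket -> illegal
(7,1): flips 2 -> legal
(7,2): flips 1 -> legal
(7,4): no bracket -> illegal
W mobility = 9

Answer: B=5 W=9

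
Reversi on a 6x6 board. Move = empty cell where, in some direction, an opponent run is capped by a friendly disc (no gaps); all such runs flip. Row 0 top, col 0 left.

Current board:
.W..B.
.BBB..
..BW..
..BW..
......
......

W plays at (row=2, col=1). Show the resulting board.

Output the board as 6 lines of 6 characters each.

Place W at (2,1); scan 8 dirs for brackets.
Dir NW: first cell '.' (not opp) -> no flip
Dir N: opp run (1,1) capped by W -> flip
Dir NE: opp run (1,2), next='.' -> no flip
Dir W: first cell '.' (not opp) -> no flip
Dir E: opp run (2,2) capped by W -> flip
Dir SW: first cell '.' (not opp) -> no flip
Dir S: first cell '.' (not opp) -> no flip
Dir SE: opp run (3,2), next='.' -> no flip
All flips: (1,1) (2,2)

Answer: .W..B.
.WBB..
.WWW..
..BW..
......
......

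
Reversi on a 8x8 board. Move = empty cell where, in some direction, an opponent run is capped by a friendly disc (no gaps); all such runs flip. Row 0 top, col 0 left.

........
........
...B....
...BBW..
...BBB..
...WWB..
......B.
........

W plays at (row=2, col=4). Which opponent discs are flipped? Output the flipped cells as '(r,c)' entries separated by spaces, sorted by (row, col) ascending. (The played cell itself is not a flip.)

Dir NW: first cell '.' (not opp) -> no flip
Dir N: first cell '.' (not opp) -> no flip
Dir NE: first cell '.' (not opp) -> no flip
Dir W: opp run (2,3), next='.' -> no flip
Dir E: first cell '.' (not opp) -> no flip
Dir SW: opp run (3,3), next='.' -> no flip
Dir S: opp run (3,4) (4,4) capped by W -> flip
Dir SE: first cell 'W' (not opp) -> no flip

Answer: (3,4) (4,4)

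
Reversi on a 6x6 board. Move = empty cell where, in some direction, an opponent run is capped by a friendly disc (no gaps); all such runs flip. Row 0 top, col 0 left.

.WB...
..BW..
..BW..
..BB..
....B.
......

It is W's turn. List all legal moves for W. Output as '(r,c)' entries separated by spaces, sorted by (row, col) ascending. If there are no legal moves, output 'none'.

Answer: (0,3) (1,1) (2,1) (3,1) (4,1) (4,3)

Derivation:
(0,3): flips 1 -> legal
(1,1): flips 1 -> legal
(2,1): flips 1 -> legal
(2,4): no bracket -> illegal
(3,1): flips 1 -> legal
(3,4): no bracket -> illegal
(3,5): no bracket -> illegal
(4,1): flips 1 -> legal
(4,2): no bracket -> illegal
(4,3): flips 1 -> legal
(4,5): no bracket -> illegal
(5,3): no bracket -> illegal
(5,4): no bracket -> illegal
(5,5): no bracket -> illegal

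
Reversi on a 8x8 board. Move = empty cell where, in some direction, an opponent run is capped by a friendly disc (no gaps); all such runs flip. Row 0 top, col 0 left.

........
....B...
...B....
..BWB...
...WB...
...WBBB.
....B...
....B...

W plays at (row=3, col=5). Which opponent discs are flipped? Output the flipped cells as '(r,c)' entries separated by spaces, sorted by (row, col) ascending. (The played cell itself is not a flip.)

Dir NW: first cell '.' (not opp) -> no flip
Dir N: first cell '.' (not opp) -> no flip
Dir NE: first cell '.' (not opp) -> no flip
Dir W: opp run (3,4) capped by W -> flip
Dir E: first cell '.' (not opp) -> no flip
Dir SW: opp run (4,4) capped by W -> flip
Dir S: first cell '.' (not opp) -> no flip
Dir SE: first cell '.' (not opp) -> no flip

Answer: (3,4) (4,4)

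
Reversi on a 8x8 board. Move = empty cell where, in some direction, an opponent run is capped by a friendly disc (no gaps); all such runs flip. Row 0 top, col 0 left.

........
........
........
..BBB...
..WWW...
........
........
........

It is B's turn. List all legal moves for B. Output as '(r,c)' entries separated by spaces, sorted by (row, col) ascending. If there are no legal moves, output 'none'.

(3,1): no bracket -> illegal
(3,5): no bracket -> illegal
(4,1): no bracket -> illegal
(4,5): no bracket -> illegal
(5,1): flips 1 -> legal
(5,2): flips 2 -> legal
(5,3): flips 1 -> legal
(5,4): flips 2 -> legal
(5,5): flips 1 -> legal

Answer: (5,1) (5,2) (5,3) (5,4) (5,5)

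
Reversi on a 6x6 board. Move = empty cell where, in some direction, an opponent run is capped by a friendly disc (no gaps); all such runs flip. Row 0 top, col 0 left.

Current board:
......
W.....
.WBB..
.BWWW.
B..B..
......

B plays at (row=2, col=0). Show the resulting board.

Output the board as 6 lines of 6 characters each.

Answer: ......
W.....
BBBB..
.BWWW.
B..B..
......

Derivation:
Place B at (2,0); scan 8 dirs for brackets.
Dir NW: edge -> no flip
Dir N: opp run (1,0), next='.' -> no flip
Dir NE: first cell '.' (not opp) -> no flip
Dir W: edge -> no flip
Dir E: opp run (2,1) capped by B -> flip
Dir SW: edge -> no flip
Dir S: first cell '.' (not opp) -> no flip
Dir SE: first cell 'B' (not opp) -> no flip
All flips: (2,1)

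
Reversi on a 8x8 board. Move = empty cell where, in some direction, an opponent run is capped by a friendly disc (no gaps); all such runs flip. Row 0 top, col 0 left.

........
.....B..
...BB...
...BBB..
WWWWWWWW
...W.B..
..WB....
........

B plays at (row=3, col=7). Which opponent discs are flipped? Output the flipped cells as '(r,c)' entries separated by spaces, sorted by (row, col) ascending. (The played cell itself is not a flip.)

Answer: (4,6)

Derivation:
Dir NW: first cell '.' (not opp) -> no flip
Dir N: first cell '.' (not opp) -> no flip
Dir NE: edge -> no flip
Dir W: first cell '.' (not opp) -> no flip
Dir E: edge -> no flip
Dir SW: opp run (4,6) capped by B -> flip
Dir S: opp run (4,7), next='.' -> no flip
Dir SE: edge -> no flip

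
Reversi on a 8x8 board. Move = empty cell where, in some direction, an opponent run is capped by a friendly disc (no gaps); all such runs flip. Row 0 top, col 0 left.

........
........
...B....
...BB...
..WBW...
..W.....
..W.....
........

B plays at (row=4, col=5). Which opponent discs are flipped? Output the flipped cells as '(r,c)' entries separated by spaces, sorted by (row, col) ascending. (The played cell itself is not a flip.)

Answer: (4,4)

Derivation:
Dir NW: first cell 'B' (not opp) -> no flip
Dir N: first cell '.' (not opp) -> no flip
Dir NE: first cell '.' (not opp) -> no flip
Dir W: opp run (4,4) capped by B -> flip
Dir E: first cell '.' (not opp) -> no flip
Dir SW: first cell '.' (not opp) -> no flip
Dir S: first cell '.' (not opp) -> no flip
Dir SE: first cell '.' (not opp) -> no flip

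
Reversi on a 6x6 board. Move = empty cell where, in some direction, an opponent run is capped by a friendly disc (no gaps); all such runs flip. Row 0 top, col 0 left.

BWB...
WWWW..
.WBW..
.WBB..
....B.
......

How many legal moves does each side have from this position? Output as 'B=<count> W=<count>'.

-- B to move --
(0,3): flips 2 -> legal
(0,4): flips 1 -> legal
(1,4): flips 1 -> legal
(2,0): flips 3 -> legal
(2,4): flips 2 -> legal
(3,0): flips 1 -> legal
(3,4): no bracket -> illegal
(4,0): flips 1 -> legal
(4,1): no bracket -> illegal
(4,2): no bracket -> illegal
B mobility = 7
-- W to move --
(0,3): flips 1 -> legal
(2,4): no bracket -> illegal
(3,4): flips 2 -> legal
(3,5): no bracket -> illegal
(4,1): flips 1 -> legal
(4,2): flips 2 -> legal
(4,3): flips 2 -> legal
(4,5): no bracket -> illegal
(5,3): no bracket -> illegal
(5,4): no bracket -> illegal
(5,5): flips 3 -> legal
W mobility = 6

Answer: B=7 W=6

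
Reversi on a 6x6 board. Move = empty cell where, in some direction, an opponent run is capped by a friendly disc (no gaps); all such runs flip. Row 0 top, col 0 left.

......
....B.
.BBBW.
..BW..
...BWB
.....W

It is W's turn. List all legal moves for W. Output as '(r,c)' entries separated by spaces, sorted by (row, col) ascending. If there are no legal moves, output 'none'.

(0,3): no bracket -> illegal
(0,4): flips 1 -> legal
(0,5): no bracket -> illegal
(1,0): no bracket -> illegal
(1,1): flips 1 -> legal
(1,2): no bracket -> illegal
(1,3): flips 1 -> legal
(1,5): no bracket -> illegal
(2,0): flips 3 -> legal
(2,5): no bracket -> illegal
(3,0): no bracket -> illegal
(3,1): flips 1 -> legal
(3,4): no bracket -> illegal
(3,5): flips 1 -> legal
(4,1): no bracket -> illegal
(4,2): flips 1 -> legal
(5,2): no bracket -> illegal
(5,3): flips 1 -> legal
(5,4): no bracket -> illegal

Answer: (0,4) (1,1) (1,3) (2,0) (3,1) (3,5) (4,2) (5,3)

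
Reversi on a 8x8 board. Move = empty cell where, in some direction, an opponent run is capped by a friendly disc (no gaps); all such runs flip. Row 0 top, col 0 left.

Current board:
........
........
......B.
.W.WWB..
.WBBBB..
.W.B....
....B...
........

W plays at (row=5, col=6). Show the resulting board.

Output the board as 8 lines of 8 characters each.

Place W at (5,6); scan 8 dirs for brackets.
Dir NW: opp run (4,5) capped by W -> flip
Dir N: first cell '.' (not opp) -> no flip
Dir NE: first cell '.' (not opp) -> no flip
Dir W: first cell '.' (not opp) -> no flip
Dir E: first cell '.' (not opp) -> no flip
Dir SW: first cell '.' (not opp) -> no flip
Dir S: first cell '.' (not opp) -> no flip
Dir SE: first cell '.' (not opp) -> no flip
All flips: (4,5)

Answer: ........
........
......B.
.W.WWB..
.WBBBW..
.W.B..W.
....B...
........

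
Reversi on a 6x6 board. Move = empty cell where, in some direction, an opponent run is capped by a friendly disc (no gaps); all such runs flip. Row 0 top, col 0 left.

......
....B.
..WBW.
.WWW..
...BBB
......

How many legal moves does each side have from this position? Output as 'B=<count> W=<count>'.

Answer: B=5 W=6

Derivation:
-- B to move --
(1,1): flips 2 -> legal
(1,2): no bracket -> illegal
(1,3): no bracket -> illegal
(1,5): no bracket -> illegal
(2,0): no bracket -> illegal
(2,1): flips 2 -> legal
(2,5): flips 1 -> legal
(3,0): no bracket -> illegal
(3,4): flips 1 -> legal
(3,5): no bracket -> illegal
(4,0): no bracket -> illegal
(4,1): flips 1 -> legal
(4,2): no bracket -> illegal
B mobility = 5
-- W to move --
(0,3): no bracket -> illegal
(0,4): flips 1 -> legal
(0,5): flips 2 -> legal
(1,2): no bracket -> illegal
(1,3): flips 1 -> legal
(1,5): no bracket -> illegal
(2,5): no bracket -> illegal
(3,4): no bracket -> illegal
(3,5): no bracket -> illegal
(4,2): no bracket -> illegal
(5,2): no bracket -> illegal
(5,3): flips 1 -> legal
(5,4): flips 1 -> legal
(5,5): flips 1 -> legal
W mobility = 6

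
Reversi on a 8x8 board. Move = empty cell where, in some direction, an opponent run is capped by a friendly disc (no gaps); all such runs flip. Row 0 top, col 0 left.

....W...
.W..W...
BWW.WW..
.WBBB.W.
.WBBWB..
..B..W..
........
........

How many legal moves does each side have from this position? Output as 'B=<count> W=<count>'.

Answer: B=14 W=9

Derivation:
-- B to move --
(0,0): flips 2 -> legal
(0,1): no bracket -> illegal
(0,2): flips 1 -> legal
(0,3): no bracket -> illegal
(0,5): no bracket -> illegal
(1,0): flips 1 -> legal
(1,2): flips 1 -> legal
(1,3): no bracket -> illegal
(1,5): flips 1 -> legal
(1,6): flips 1 -> legal
(2,3): flips 2 -> legal
(2,6): no bracket -> illegal
(2,7): flips 1 -> legal
(3,0): flips 2 -> legal
(3,5): no bracket -> illegal
(3,7): no bracket -> illegal
(4,0): flips 1 -> legal
(4,6): no bracket -> illegal
(4,7): no bracket -> illegal
(5,0): flips 1 -> legal
(5,1): no bracket -> illegal
(5,3): no bracket -> illegal
(5,4): flips 1 -> legal
(5,6): no bracket -> illegal
(6,4): no bracket -> illegal
(6,5): flips 1 -> legal
(6,6): flips 2 -> legal
B mobility = 14
-- W to move --
(1,0): no bracket -> illegal
(2,3): flips 1 -> legal
(3,0): no bracket -> illegal
(3,5): flips 4 -> legal
(4,6): flips 1 -> legal
(5,1): flips 2 -> legal
(5,3): flips 1 -> legal
(5,4): flips 3 -> legal
(5,6): no bracket -> illegal
(6,1): flips 3 -> legal
(6,2): flips 3 -> legal
(6,3): flips 1 -> legal
W mobility = 9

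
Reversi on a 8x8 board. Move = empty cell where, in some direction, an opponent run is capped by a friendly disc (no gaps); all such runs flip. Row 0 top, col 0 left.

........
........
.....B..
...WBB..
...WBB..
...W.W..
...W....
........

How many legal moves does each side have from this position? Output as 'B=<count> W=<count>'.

Answer: B=7 W=5

Derivation:
-- B to move --
(2,2): flips 1 -> legal
(2,3): no bracket -> illegal
(2,4): no bracket -> illegal
(3,2): flips 1 -> legal
(4,2): flips 1 -> legal
(4,6): no bracket -> illegal
(5,2): flips 1 -> legal
(5,4): no bracket -> illegal
(5,6): no bracket -> illegal
(6,2): flips 1 -> legal
(6,4): no bracket -> illegal
(6,5): flips 1 -> legal
(6,6): flips 1 -> legal
(7,2): no bracket -> illegal
(7,3): no bracket -> illegal
(7,4): no bracket -> illegal
B mobility = 7
-- W to move --
(1,4): no bracket -> illegal
(1,5): flips 3 -> legal
(1,6): flips 2 -> legal
(2,3): no bracket -> illegal
(2,4): no bracket -> illegal
(2,6): flips 2 -> legal
(3,6): flips 2 -> legal
(4,6): flips 2 -> legal
(5,4): no bracket -> illegal
(5,6): no bracket -> illegal
W mobility = 5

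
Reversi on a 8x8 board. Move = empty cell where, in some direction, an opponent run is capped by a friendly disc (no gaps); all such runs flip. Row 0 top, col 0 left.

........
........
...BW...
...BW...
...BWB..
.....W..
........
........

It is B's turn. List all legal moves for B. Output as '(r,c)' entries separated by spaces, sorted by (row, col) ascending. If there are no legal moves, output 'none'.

(1,3): no bracket -> illegal
(1,4): no bracket -> illegal
(1,5): flips 1 -> legal
(2,5): flips 2 -> legal
(3,5): flips 1 -> legal
(4,6): no bracket -> illegal
(5,3): no bracket -> illegal
(5,4): no bracket -> illegal
(5,6): no bracket -> illegal
(6,4): no bracket -> illegal
(6,5): flips 1 -> legal
(6,6): flips 2 -> legal

Answer: (1,5) (2,5) (3,5) (6,5) (6,6)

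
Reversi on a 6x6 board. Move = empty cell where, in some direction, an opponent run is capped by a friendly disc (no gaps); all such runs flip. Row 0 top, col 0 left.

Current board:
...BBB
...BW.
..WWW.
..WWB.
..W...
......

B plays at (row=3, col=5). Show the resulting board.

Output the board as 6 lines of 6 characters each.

Answer: ...BBB
...BW.
..WWB.
..WWBB
..W...
......

Derivation:
Place B at (3,5); scan 8 dirs for brackets.
Dir NW: opp run (2,4) capped by B -> flip
Dir N: first cell '.' (not opp) -> no flip
Dir NE: edge -> no flip
Dir W: first cell 'B' (not opp) -> no flip
Dir E: edge -> no flip
Dir SW: first cell '.' (not opp) -> no flip
Dir S: first cell '.' (not opp) -> no flip
Dir SE: edge -> no flip
All flips: (2,4)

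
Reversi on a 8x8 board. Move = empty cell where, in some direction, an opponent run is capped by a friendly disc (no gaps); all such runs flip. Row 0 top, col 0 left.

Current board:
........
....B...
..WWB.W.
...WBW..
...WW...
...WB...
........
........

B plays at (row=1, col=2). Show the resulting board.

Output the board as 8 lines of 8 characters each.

Answer: ........
..B.B...
..WBB.W.
...WBW..
...WW...
...WB...
........
........

Derivation:
Place B at (1,2); scan 8 dirs for brackets.
Dir NW: first cell '.' (not opp) -> no flip
Dir N: first cell '.' (not opp) -> no flip
Dir NE: first cell '.' (not opp) -> no flip
Dir W: first cell '.' (not opp) -> no flip
Dir E: first cell '.' (not opp) -> no flip
Dir SW: first cell '.' (not opp) -> no flip
Dir S: opp run (2,2), next='.' -> no flip
Dir SE: opp run (2,3) capped by B -> flip
All flips: (2,3)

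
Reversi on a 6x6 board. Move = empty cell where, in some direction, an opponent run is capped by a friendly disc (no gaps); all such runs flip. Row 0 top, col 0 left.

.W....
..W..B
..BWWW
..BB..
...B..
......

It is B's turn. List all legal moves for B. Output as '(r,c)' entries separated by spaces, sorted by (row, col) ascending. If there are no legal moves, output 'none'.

(0,0): no bracket -> illegal
(0,2): flips 1 -> legal
(0,3): no bracket -> illegal
(1,0): no bracket -> illegal
(1,1): no bracket -> illegal
(1,3): flips 1 -> legal
(1,4): flips 1 -> legal
(2,1): no bracket -> illegal
(3,4): no bracket -> illegal
(3,5): flips 1 -> legal

Answer: (0,2) (1,3) (1,4) (3,5)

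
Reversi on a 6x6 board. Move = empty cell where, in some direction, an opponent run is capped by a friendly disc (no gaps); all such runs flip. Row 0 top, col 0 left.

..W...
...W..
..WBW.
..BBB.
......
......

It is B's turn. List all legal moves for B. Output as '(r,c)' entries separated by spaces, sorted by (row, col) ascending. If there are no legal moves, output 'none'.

Answer: (0,3) (1,1) (1,2) (1,4) (1,5) (2,1) (2,5)

Derivation:
(0,1): no bracket -> illegal
(0,3): flips 1 -> legal
(0,4): no bracket -> illegal
(1,1): flips 1 -> legal
(1,2): flips 1 -> legal
(1,4): flips 1 -> legal
(1,5): flips 1 -> legal
(2,1): flips 1 -> legal
(2,5): flips 1 -> legal
(3,1): no bracket -> illegal
(3,5): no bracket -> illegal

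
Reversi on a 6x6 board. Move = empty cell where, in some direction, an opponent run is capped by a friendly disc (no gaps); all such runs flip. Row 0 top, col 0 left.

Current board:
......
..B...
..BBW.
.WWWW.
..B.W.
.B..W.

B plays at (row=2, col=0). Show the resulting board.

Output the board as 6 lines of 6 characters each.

Place B at (2,0); scan 8 dirs for brackets.
Dir NW: edge -> no flip
Dir N: first cell '.' (not opp) -> no flip
Dir NE: first cell '.' (not opp) -> no flip
Dir W: edge -> no flip
Dir E: first cell '.' (not opp) -> no flip
Dir SW: edge -> no flip
Dir S: first cell '.' (not opp) -> no flip
Dir SE: opp run (3,1) capped by B -> flip
All flips: (3,1)

Answer: ......
..B...
B.BBW.
.BWWW.
..B.W.
.B..W.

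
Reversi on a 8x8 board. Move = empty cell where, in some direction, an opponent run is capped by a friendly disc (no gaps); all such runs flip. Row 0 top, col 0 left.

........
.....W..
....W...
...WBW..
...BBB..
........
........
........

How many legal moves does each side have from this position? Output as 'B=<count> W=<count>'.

-- B to move --
(0,4): no bracket -> illegal
(0,5): no bracket -> illegal
(0,6): no bracket -> illegal
(1,3): no bracket -> illegal
(1,4): flips 1 -> legal
(1,6): no bracket -> illegal
(2,2): flips 1 -> legal
(2,3): flips 1 -> legal
(2,5): flips 1 -> legal
(2,6): flips 1 -> legal
(3,2): flips 1 -> legal
(3,6): flips 1 -> legal
(4,2): no bracket -> illegal
(4,6): no bracket -> illegal
B mobility = 7
-- W to move --
(2,3): no bracket -> illegal
(2,5): no bracket -> illegal
(3,2): no bracket -> illegal
(3,6): no bracket -> illegal
(4,2): no bracket -> illegal
(4,6): no bracket -> illegal
(5,2): no bracket -> illegal
(5,3): flips 2 -> legal
(5,4): flips 2 -> legal
(5,5): flips 2 -> legal
(5,6): no bracket -> illegal
W mobility = 3

Answer: B=7 W=3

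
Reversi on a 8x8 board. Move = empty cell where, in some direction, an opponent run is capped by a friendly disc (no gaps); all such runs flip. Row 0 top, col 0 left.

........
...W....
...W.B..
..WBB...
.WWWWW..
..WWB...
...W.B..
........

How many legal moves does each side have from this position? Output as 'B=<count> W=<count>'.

-- B to move --
(0,2): no bracket -> illegal
(0,3): flips 2 -> legal
(0,4): no bracket -> illegal
(1,2): flips 1 -> legal
(1,4): no bracket -> illegal
(2,1): flips 2 -> legal
(2,2): no bracket -> illegal
(2,4): no bracket -> illegal
(3,0): no bracket -> illegal
(3,1): flips 1 -> legal
(3,5): no bracket -> illegal
(3,6): flips 1 -> legal
(4,0): no bracket -> illegal
(4,6): no bracket -> illegal
(5,0): no bracket -> illegal
(5,1): flips 3 -> legal
(5,5): flips 1 -> legal
(5,6): flips 1 -> legal
(6,1): flips 2 -> legal
(6,2): no bracket -> illegal
(6,4): no bracket -> illegal
(7,2): flips 1 -> legal
(7,3): flips 3 -> legal
(7,4): no bracket -> illegal
B mobility = 11
-- W to move --
(1,4): no bracket -> illegal
(1,5): no bracket -> illegal
(1,6): flips 2 -> legal
(2,2): flips 1 -> legal
(2,4): flips 2 -> legal
(2,6): no bracket -> illegal
(3,5): flips 2 -> legal
(3,6): no bracket -> illegal
(5,5): flips 1 -> legal
(5,6): no bracket -> illegal
(6,4): flips 1 -> legal
(6,6): no bracket -> illegal
(7,4): no bracket -> illegal
(7,5): no bracket -> illegal
(7,6): flips 2 -> legal
W mobility = 7

Answer: B=11 W=7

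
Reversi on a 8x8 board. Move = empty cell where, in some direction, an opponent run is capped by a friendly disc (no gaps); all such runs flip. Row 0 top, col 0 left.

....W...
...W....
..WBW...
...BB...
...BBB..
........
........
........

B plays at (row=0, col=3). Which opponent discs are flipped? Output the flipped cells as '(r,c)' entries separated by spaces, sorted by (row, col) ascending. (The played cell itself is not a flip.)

Answer: (1,3)

Derivation:
Dir NW: edge -> no flip
Dir N: edge -> no flip
Dir NE: edge -> no flip
Dir W: first cell '.' (not opp) -> no flip
Dir E: opp run (0,4), next='.' -> no flip
Dir SW: first cell '.' (not opp) -> no flip
Dir S: opp run (1,3) capped by B -> flip
Dir SE: first cell '.' (not opp) -> no flip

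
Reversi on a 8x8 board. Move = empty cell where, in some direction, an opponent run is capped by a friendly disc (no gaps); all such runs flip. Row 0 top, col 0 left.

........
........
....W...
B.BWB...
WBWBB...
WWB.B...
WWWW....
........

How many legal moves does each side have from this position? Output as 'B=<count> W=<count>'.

Answer: B=7 W=10

Derivation:
-- B to move --
(1,3): no bracket -> illegal
(1,4): flips 1 -> legal
(1,5): no bracket -> illegal
(2,2): flips 1 -> legal
(2,3): flips 1 -> legal
(2,5): no bracket -> illegal
(3,1): no bracket -> illegal
(3,5): no bracket -> illegal
(5,3): no bracket -> illegal
(6,4): no bracket -> illegal
(7,0): flips 4 -> legal
(7,1): flips 2 -> legal
(7,2): flips 2 -> legal
(7,3): no bracket -> illegal
(7,4): flips 1 -> legal
B mobility = 7
-- W to move --
(2,0): flips 1 -> legal
(2,1): no bracket -> illegal
(2,2): flips 1 -> legal
(2,3): flips 2 -> legal
(2,5): flips 3 -> legal
(3,1): flips 2 -> legal
(3,5): flips 1 -> legal
(4,5): flips 3 -> legal
(5,3): flips 2 -> legal
(5,5): flips 1 -> legal
(6,4): flips 3 -> legal
(6,5): no bracket -> illegal
W mobility = 10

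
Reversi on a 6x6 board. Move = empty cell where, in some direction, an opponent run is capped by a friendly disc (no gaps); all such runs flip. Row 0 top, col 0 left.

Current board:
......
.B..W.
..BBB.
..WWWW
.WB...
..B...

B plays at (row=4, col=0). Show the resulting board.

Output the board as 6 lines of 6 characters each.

Answer: ......
.B..W.
..BBB.
..WWWW
BBB...
..B...

Derivation:
Place B at (4,0); scan 8 dirs for brackets.
Dir NW: edge -> no flip
Dir N: first cell '.' (not opp) -> no flip
Dir NE: first cell '.' (not opp) -> no flip
Dir W: edge -> no flip
Dir E: opp run (4,1) capped by B -> flip
Dir SW: edge -> no flip
Dir S: first cell '.' (not opp) -> no flip
Dir SE: first cell '.' (not opp) -> no flip
All flips: (4,1)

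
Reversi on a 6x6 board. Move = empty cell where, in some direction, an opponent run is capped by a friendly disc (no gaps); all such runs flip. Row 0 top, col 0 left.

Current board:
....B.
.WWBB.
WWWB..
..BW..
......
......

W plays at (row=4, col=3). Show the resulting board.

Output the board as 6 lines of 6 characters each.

Answer: ....B.
.WWBB.
WWWB..
..WW..
...W..
......

Derivation:
Place W at (4,3); scan 8 dirs for brackets.
Dir NW: opp run (3,2) capped by W -> flip
Dir N: first cell 'W' (not opp) -> no flip
Dir NE: first cell '.' (not opp) -> no flip
Dir W: first cell '.' (not opp) -> no flip
Dir E: first cell '.' (not opp) -> no flip
Dir SW: first cell '.' (not opp) -> no flip
Dir S: first cell '.' (not opp) -> no flip
Dir SE: first cell '.' (not opp) -> no flip
All flips: (3,2)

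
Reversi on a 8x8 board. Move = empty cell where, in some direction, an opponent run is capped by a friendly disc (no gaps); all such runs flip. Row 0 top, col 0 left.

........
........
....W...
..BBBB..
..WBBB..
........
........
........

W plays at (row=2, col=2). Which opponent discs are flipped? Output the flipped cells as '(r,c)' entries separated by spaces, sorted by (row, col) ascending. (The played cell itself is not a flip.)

Answer: (3,2)

Derivation:
Dir NW: first cell '.' (not opp) -> no flip
Dir N: first cell '.' (not opp) -> no flip
Dir NE: first cell '.' (not opp) -> no flip
Dir W: first cell '.' (not opp) -> no flip
Dir E: first cell '.' (not opp) -> no flip
Dir SW: first cell '.' (not opp) -> no flip
Dir S: opp run (3,2) capped by W -> flip
Dir SE: opp run (3,3) (4,4), next='.' -> no flip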